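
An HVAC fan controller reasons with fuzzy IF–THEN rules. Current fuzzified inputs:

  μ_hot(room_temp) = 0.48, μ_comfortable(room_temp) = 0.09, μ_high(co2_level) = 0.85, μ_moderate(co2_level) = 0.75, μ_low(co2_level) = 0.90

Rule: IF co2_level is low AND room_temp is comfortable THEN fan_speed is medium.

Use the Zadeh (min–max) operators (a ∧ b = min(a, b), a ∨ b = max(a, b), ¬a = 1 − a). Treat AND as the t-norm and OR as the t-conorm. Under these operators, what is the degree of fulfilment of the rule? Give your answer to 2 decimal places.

0.09

firing strength: low=0.90, comfortable=0.09; AND[min(a, b)] → w = 0.09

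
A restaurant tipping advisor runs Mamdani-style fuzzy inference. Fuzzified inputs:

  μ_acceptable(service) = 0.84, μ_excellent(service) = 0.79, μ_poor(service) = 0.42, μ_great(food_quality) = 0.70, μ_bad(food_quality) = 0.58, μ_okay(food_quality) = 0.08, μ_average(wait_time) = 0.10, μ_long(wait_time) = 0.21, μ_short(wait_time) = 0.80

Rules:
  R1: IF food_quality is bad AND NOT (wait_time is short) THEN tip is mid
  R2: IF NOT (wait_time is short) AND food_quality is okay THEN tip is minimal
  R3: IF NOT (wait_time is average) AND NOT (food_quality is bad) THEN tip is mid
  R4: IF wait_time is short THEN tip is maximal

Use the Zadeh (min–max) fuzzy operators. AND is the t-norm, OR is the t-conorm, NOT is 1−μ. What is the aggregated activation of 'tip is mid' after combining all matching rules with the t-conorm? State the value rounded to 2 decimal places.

R1: bad=0.58, ¬short=1−0.80=0.20; AND[min(a, b)] → w = 0.20
R2: ¬short=1−0.80=0.20, okay=0.08; AND[min(a, b)] → w = 0.08
R3: ¬average=1−0.10=0.90, ¬bad=1−0.58=0.42; AND[min(a, b)] → w = 0.42
R4: short=0.80 → w = 0.80
Rules with consequent 'mid': {R1, R3} → strengths 0.20, 0.42
Aggregate via t-conorm [max(a, b)]: 0.42

0.42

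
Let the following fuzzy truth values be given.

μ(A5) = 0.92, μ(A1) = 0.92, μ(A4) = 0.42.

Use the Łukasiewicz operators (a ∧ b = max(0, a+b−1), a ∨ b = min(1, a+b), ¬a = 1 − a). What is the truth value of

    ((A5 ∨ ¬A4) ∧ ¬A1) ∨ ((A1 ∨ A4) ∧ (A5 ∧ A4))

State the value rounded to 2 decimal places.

0.42

¬A4 = 1 − 0.42 = 0.58
A5 ∨ ¬A4 = min(1, a+b) on (0.92, 0.58) = 1.00
¬A1 = 1 − 0.92 = 0.08
(A5 ∨ ¬A4) ∧ ¬A1 = max(0, a+b−1) on (1.00, 0.08) = 0.08
A1 ∨ A4 = min(1, a+b) on (0.92, 0.42) = 1.00
A5 ∧ A4 = max(0, a+b−1) on (0.92, 0.42) = 0.34
(A1 ∨ A4) ∧ (A5 ∧ A4) = max(0, a+b−1) on (1.00, 0.34) = 0.34
((A5 ∨ ¬A4) ∧ ¬A1) ∨ ((A1 ∨ A4) ∧ (A5 ∧ A4)) = min(1, a+b) on (0.08, 0.34) = 0.42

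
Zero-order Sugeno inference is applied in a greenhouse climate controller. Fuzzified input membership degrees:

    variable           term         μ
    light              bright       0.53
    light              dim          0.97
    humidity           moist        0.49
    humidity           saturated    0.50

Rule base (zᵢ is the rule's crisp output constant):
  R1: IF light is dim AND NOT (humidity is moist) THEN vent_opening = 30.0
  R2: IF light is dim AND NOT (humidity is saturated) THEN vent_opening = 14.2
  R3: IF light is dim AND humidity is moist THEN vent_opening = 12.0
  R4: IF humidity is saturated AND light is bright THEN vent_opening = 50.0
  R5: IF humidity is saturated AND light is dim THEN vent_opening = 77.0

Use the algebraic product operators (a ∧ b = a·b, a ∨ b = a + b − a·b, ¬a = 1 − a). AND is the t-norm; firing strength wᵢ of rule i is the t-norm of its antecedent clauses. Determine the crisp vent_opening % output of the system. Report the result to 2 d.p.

35.39

R1 (z=30.0): dim=0.97, ¬moist=1−0.49=0.51; AND[a·b] → w = 0.4947
R2 (z=14.2): dim=0.97, ¬saturated=1−0.50=0.50; AND[a·b] → w = 0.4850
R3 (z=12.0): dim=0.97, moist=0.49; AND[a·b] → w = 0.4753
R4 (z=50.0): saturated=0.50, bright=0.53; AND[a·b] → w = 0.2650
R5 (z=77.0): saturated=0.50, dim=0.97; AND[a·b] → w = 0.4850
Weighted average = (0.4947·30.0 + 0.4850·14.2 + 0.4753·12.0 + 0.2650·50.0 + 0.4850·77.0) / (0.4947 + 0.4850 + 0.4753 + 0.2650 + 0.4850)
  = 78.0266 / 2.2050 = 35.39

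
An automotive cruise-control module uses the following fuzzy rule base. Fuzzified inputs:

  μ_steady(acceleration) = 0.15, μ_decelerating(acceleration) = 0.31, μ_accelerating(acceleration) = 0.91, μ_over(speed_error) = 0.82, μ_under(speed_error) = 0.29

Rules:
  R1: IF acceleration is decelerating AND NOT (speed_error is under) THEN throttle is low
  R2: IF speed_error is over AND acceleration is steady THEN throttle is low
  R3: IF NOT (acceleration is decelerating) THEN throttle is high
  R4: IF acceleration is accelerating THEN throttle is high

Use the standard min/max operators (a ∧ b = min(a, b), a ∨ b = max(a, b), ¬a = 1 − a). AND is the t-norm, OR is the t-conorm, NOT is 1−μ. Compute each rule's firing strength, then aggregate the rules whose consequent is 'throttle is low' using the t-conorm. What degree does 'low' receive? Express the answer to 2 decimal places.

R1: decelerating=0.31, ¬under=1−0.29=0.71; AND[min(a, b)] → w = 0.31
R2: over=0.82, steady=0.15; AND[min(a, b)] → w = 0.15
R3: ¬decelerating=1−0.31=0.69 → w = 0.69
R4: accelerating=0.91 → w = 0.91
Rules with consequent 'low': {R1, R2} → strengths 0.31, 0.15
Aggregate via t-conorm [max(a, b)]: 0.31

0.31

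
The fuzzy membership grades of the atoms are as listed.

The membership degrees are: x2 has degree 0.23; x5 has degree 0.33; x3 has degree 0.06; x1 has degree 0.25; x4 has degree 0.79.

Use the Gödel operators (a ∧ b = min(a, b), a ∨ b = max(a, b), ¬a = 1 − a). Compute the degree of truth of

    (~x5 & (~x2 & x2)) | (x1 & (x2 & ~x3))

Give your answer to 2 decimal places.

0.23

~x5 = 1 − 0.33 = 0.67
~x2 = 1 − 0.23 = 0.77
~x2 & x2 = min(a, b) on (0.77, 0.23) = 0.23
~x5 & (~x2 & x2) = min(a, b) on (0.67, 0.23) = 0.23
~x3 = 1 − 0.06 = 0.94
x2 & ~x3 = min(a, b) on (0.23, 0.94) = 0.23
x1 & (x2 & ~x3) = min(a, b) on (0.25, 0.23) = 0.23
(~x5 & (~x2 & x2)) | (x1 & (x2 & ~x3)) = max(a, b) on (0.23, 0.23) = 0.23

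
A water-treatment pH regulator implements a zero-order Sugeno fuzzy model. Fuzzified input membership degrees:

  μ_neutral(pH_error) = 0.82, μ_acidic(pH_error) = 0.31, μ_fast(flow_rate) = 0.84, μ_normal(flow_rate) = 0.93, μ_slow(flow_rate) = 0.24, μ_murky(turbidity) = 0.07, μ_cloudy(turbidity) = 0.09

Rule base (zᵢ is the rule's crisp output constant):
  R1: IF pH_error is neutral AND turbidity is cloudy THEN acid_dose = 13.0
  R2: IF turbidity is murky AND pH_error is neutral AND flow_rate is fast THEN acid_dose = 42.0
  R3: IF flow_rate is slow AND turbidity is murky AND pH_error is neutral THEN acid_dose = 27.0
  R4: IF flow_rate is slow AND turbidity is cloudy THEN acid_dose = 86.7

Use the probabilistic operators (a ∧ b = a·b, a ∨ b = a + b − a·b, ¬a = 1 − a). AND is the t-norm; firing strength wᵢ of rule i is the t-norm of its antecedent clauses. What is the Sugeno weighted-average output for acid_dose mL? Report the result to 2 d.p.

33.22

R1 (z=13.0): neutral=0.82, cloudy=0.09; AND[a·b] → w = 0.0738
R2 (z=42.0): murky=0.07, neutral=0.82, fast=0.84; AND[a·b] → w = 0.0482
R3 (z=27.0): slow=0.24, murky=0.07, neutral=0.82; AND[a·b] → w = 0.0138
R4 (z=86.7): slow=0.24, cloudy=0.09; AND[a·b] → w = 0.0216
Weighted average = (0.0738·13.0 + 0.0482·42.0 + 0.0138·27.0 + 0.0216·86.7) / (0.0738 + 0.0482 + 0.0138 + 0.0216)
  = 5.2291 / 0.1574 = 33.22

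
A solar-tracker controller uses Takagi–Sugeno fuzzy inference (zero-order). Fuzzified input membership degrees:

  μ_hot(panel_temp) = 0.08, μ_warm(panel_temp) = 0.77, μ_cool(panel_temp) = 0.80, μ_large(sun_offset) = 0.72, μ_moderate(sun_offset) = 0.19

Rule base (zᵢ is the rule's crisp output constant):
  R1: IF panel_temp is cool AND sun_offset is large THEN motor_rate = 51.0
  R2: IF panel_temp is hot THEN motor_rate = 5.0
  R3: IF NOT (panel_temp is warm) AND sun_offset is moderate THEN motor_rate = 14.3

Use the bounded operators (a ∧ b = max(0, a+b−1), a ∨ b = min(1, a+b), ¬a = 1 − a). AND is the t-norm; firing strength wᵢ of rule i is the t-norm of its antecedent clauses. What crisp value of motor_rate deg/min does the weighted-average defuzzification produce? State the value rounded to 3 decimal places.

R1 (z=51.0): cool=0.80, large=0.72; AND[max(0, a+b−1)] → w = 0.52
R2 (z=5.0): hot=0.08 → w = 0.08
R3 (z=14.3): ¬warm=1−0.77=0.23, moderate=0.19; AND[max(0, a+b−1)] → w = 0.00
Weighted average = (0.52·51.0 + 0.08·5.0 + 0.00·14.3) / (0.52 + 0.08 + 0.00)
  = 26.9200 / 0.6000 = 44.867

44.867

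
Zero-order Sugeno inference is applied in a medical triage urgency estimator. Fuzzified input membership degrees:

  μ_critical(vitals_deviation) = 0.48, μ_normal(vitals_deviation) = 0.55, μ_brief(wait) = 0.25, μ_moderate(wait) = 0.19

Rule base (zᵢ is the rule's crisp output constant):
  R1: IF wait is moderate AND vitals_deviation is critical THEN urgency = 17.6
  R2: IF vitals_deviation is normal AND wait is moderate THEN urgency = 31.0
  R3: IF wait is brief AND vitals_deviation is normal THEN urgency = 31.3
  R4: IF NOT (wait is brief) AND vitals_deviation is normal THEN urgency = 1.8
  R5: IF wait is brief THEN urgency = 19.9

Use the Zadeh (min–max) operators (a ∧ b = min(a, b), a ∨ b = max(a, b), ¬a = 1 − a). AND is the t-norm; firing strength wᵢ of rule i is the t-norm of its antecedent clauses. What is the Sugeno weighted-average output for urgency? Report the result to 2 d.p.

R1 (z=17.6): moderate=0.19, critical=0.48; AND[min(a, b)] → w = 0.19
R2 (z=31.0): normal=0.55, moderate=0.19; AND[min(a, b)] → w = 0.19
R3 (z=31.3): brief=0.25, normal=0.55; AND[min(a, b)] → w = 0.25
R4 (z=1.8): ¬brief=1−0.25=0.75, normal=0.55; AND[min(a, b)] → w = 0.55
R5 (z=19.9): brief=0.25 → w = 0.25
Weighted average = (0.19·17.6 + 0.19·31.0 + 0.25·31.3 + 0.55·1.8 + 0.25·19.9) / (0.19 + 0.19 + 0.25 + 0.55 + 0.25)
  = 23.0240 / 1.4300 = 16.10

16.10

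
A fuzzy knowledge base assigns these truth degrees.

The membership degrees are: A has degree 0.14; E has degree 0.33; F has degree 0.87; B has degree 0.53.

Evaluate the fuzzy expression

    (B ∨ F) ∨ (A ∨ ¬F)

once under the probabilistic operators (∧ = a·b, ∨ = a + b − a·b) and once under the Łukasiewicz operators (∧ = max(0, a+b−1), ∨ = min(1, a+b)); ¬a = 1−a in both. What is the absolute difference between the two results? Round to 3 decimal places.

0.046

Under probabilistic:
  B ∨ F = a + b − a·b on (0.5300, 0.8700) = 0.9389
  ¬F = 1 − 0.8700 = 0.1300
  A ∨ ¬F = a + b − a·b on (0.1400, 0.1300) = 0.2518
  (B ∨ F) ∨ (A ∨ ¬F) = a + b − a·b on (0.9389, 0.2518) = 0.9543
  → value = 0.9543
Under Łukasiewicz:
  B ∨ F = min(1, a+b) on (0.53, 0.87) = 1.00
  ¬F = 1 − 0.87 = 0.13
  A ∨ ¬F = min(1, a+b) on (0.14, 0.13) = 0.27
  (B ∨ F) ∨ (A ∨ ¬F) = min(1, a+b) on (1.00, 0.27) = 1.00
  → value = 1.0000
|0.9543 − 1.0000| = 0.046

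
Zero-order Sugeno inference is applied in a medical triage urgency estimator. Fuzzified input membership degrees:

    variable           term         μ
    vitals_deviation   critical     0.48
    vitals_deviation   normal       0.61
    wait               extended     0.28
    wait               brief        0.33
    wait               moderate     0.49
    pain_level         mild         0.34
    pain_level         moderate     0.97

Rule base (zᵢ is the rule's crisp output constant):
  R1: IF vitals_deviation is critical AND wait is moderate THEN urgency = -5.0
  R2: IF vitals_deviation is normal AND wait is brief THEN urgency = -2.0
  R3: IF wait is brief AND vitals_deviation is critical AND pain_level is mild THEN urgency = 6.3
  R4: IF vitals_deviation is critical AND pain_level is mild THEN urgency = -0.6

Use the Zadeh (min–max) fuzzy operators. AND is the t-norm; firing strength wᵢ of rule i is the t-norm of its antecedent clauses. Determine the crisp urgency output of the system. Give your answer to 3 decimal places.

-0.801

R1 (z=-5.0): critical=0.48, moderate=0.49; AND[min(a, b)] → w = 0.48
R2 (z=-2.0): normal=0.61, brief=0.33; AND[min(a, b)] → w = 0.33
R3 (z=6.3): brief=0.33, critical=0.48, mild=0.34; AND[min(a, b)] → w = 0.33
R4 (z=-0.6): critical=0.48, mild=0.34; AND[min(a, b)] → w = 0.34
Weighted average = (0.48·-5.0 + 0.33·-2.0 + 0.33·6.3 + 0.34·-0.6) / (0.48 + 0.33 + 0.33 + 0.34)
  = -1.1850 / 1.4800 = -0.801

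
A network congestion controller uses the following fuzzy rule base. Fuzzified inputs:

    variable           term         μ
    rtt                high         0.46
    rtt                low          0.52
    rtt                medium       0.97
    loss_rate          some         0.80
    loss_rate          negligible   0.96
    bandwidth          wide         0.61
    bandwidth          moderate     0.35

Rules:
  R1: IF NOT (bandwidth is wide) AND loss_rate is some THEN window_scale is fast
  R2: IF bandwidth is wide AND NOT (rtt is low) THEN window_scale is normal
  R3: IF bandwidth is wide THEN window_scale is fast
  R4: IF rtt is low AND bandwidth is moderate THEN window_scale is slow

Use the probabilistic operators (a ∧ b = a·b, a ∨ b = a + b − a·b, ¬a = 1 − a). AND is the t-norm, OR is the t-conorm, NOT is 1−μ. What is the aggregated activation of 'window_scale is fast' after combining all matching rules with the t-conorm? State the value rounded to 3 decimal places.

0.732

R1: ¬wide=1−0.61=0.39, some=0.80; AND[a·b] → w = 0.3120
R2: wide=0.61, ¬low=1−0.52=0.48; AND[a·b] → w = 0.2928
R3: wide=0.61 → w = 0.6100
R4: low=0.52, moderate=0.35; AND[a·b] → w = 0.1820
Rules with consequent 'fast': {R1, R3} → strengths 0.3120, 0.6100
Aggregate via t-conorm [a + b − a·b]: 0.7317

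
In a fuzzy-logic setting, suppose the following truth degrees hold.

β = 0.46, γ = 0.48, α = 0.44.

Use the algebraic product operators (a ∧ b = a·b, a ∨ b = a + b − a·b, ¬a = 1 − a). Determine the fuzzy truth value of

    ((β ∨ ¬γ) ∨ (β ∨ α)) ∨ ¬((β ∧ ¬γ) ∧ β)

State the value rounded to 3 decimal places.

0.991

¬γ = 1 − 0.4800 = 0.5200
β ∨ ¬γ = a + b − a·b on (0.4600, 0.5200) = 0.7408
β ∨ α = a + b − a·b on (0.4600, 0.4400) = 0.6976
(β ∨ ¬γ) ∨ (β ∨ α) = a + b − a·b on (0.7408, 0.6976) = 0.9216
¬γ = 1 − 0.4800 = 0.5200
β ∧ ¬γ = a·b on (0.4600, 0.5200) = 0.2392
(β ∧ ¬γ) ∧ β = a·b on (0.2392, 0.4600) = 0.1100
¬((β ∧ ¬γ) ∧ β) = 1 − 0.1100 = 0.8900
((β ∨ ¬γ) ∨ (β ∨ α)) ∨ ¬((β ∧ ¬γ) ∧ β) = a + b − a·b on (0.9216, 0.8900) = 0.9914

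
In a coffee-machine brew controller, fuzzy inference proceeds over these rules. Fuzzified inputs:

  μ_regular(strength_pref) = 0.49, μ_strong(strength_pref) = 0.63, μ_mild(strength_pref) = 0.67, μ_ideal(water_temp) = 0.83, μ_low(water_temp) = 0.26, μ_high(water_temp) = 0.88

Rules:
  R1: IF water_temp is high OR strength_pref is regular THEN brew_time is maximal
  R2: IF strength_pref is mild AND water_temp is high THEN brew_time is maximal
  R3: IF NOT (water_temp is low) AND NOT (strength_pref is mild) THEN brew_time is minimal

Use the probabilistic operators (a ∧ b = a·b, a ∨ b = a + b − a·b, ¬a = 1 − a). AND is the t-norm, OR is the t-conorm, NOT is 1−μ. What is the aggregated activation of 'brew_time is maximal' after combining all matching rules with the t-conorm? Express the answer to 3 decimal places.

0.975

R1: high=0.88, regular=0.49; OR[a + b − a·b] → w = 0.9388
R2: mild=0.67, high=0.88; AND[a·b] → w = 0.5896
R3: ¬low=1−0.26=0.74, ¬mild=1−0.67=0.33; AND[a·b] → w = 0.2442
Rules with consequent 'maximal': {R1, R2} → strengths 0.9388, 0.5896
Aggregate via t-conorm [a + b − a·b]: 0.9749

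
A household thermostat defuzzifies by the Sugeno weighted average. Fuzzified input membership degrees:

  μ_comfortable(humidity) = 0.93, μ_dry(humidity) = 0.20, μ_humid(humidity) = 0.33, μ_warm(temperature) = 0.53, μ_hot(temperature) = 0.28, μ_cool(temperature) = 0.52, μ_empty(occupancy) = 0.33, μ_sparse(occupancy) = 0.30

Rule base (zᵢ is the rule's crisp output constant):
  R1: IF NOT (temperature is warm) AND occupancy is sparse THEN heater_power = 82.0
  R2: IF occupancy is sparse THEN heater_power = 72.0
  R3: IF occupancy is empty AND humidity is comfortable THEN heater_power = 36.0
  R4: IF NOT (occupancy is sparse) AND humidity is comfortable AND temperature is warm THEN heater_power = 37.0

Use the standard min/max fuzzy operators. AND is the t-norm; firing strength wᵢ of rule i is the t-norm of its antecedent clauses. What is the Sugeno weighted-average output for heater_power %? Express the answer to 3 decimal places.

53.212

R1 (z=82.0): ¬warm=1−0.53=0.47, sparse=0.30; AND[min(a, b)] → w = 0.30
R2 (z=72.0): sparse=0.30 → w = 0.30
R3 (z=36.0): empty=0.33, comfortable=0.93; AND[min(a, b)] → w = 0.33
R4 (z=37.0): ¬sparse=1−0.30=0.70, comfortable=0.93, warm=0.53; AND[min(a, b)] → w = 0.53
Weighted average = (0.30·82.0 + 0.30·72.0 + 0.33·36.0 + 0.53·37.0) / (0.30 + 0.30 + 0.33 + 0.53)
  = 77.6900 / 1.4600 = 53.212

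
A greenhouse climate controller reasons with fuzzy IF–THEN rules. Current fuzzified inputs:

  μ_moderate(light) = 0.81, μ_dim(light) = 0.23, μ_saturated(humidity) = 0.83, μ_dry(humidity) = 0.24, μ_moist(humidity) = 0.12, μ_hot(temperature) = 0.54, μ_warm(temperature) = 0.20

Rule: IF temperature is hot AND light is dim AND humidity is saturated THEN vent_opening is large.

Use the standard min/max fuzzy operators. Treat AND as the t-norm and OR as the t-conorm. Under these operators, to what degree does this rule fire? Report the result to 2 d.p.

0.23

firing strength: hot=0.54, dim=0.23, saturated=0.83; AND[min(a, b)] → w = 0.23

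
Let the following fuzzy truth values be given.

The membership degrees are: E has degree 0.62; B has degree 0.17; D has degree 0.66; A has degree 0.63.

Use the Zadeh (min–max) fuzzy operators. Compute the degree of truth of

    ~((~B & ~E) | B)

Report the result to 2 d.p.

~B = 1 − 0.17 = 0.83
~E = 1 − 0.62 = 0.38
~B & ~E = min(a, b) on (0.83, 0.38) = 0.38
(~B & ~E) | B = max(a, b) on (0.38, 0.17) = 0.38
~((~B & ~E) | B) = 1 − 0.38 = 0.62

0.62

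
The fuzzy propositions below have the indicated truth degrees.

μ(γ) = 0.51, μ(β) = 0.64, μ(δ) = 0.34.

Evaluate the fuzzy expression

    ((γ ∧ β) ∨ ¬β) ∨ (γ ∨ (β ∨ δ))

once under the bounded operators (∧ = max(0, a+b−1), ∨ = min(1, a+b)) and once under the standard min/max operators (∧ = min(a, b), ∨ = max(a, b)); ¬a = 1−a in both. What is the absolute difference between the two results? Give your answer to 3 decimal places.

Under bounded:
  γ ∧ β = max(0, a+b−1) on (0.51, 0.64) = 0.15
  ¬β = 1 − 0.64 = 0.36
  (γ ∧ β) ∨ ¬β = min(1, a+b) on (0.15, 0.36) = 0.51
  β ∨ δ = min(1, a+b) on (0.64, 0.34) = 0.98
  γ ∨ (β ∨ δ) = min(1, a+b) on (0.51, 0.98) = 1.00
  ((γ ∧ β) ∨ ¬β) ∨ (γ ∨ (β ∨ δ)) = min(1, a+b) on (0.51, 1.00) = 1.00
  → value = 1.0000
Under standard min/max:
  γ ∧ β = min(a, b) on (0.51, 0.64) = 0.51
  ¬β = 1 − 0.64 = 0.36
  (γ ∧ β) ∨ ¬β = max(a, b) on (0.51, 0.36) = 0.51
  β ∨ δ = max(a, b) on (0.64, 0.34) = 0.64
  γ ∨ (β ∨ δ) = max(a, b) on (0.51, 0.64) = 0.64
  ((γ ∧ β) ∨ ¬β) ∨ (γ ∨ (β ∨ δ)) = max(a, b) on (0.51, 0.64) = 0.64
  → value = 0.6400
|1.0000 − 0.6400| = 0.360

0.360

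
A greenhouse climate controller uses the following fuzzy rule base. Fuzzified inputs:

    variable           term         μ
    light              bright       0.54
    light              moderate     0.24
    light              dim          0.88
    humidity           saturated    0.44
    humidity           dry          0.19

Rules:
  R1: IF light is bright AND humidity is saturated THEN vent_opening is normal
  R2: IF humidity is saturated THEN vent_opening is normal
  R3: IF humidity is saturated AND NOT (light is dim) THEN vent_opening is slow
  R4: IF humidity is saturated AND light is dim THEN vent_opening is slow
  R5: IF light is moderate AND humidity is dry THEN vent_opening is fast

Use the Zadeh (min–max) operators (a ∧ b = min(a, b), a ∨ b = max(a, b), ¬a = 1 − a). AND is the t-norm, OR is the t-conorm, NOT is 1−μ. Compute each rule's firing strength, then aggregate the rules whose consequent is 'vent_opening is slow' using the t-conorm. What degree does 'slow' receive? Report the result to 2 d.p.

R1: bright=0.54, saturated=0.44; AND[min(a, b)] → w = 0.44
R2: saturated=0.44 → w = 0.44
R3: saturated=0.44, ¬dim=1−0.88=0.12; AND[min(a, b)] → w = 0.12
R4: saturated=0.44, dim=0.88; AND[min(a, b)] → w = 0.44
R5: moderate=0.24, dry=0.19; AND[min(a, b)] → w = 0.19
Rules with consequent 'slow': {R3, R4} → strengths 0.12, 0.44
Aggregate via t-conorm [max(a, b)]: 0.44

0.44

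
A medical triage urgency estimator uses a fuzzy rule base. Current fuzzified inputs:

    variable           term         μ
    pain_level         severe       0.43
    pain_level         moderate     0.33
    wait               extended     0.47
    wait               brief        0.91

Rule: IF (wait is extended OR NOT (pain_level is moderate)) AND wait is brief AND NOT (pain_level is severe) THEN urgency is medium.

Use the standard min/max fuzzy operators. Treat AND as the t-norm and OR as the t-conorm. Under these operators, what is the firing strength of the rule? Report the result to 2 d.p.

0.57

firing strength: (extended=0.47 OR ¬moderate=1−0.33=0.67) = 0.67; AND[min(a, b)] with brief=0.91, ¬severe=1−0.43=0.57 → w = 0.57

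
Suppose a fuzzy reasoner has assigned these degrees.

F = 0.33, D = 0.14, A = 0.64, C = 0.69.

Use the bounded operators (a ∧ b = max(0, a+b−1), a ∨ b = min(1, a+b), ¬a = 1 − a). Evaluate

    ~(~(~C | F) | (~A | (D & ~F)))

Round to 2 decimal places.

~C = 1 − 0.69 = 0.31
~C | F = min(1, a+b) on (0.31, 0.33) = 0.64
~(~C | F) = 1 − 0.64 = 0.36
~A = 1 − 0.64 = 0.36
~F = 1 − 0.33 = 0.67
D & ~F = max(0, a+b−1) on (0.14, 0.67) = 0.00
~A | (D & ~F) = min(1, a+b) on (0.36, 0.00) = 0.36
~(~C | F) | (~A | (D & ~F)) = min(1, a+b) on (0.36, 0.36) = 0.72
~(~(~C | F) | (~A | (D & ~F))) = 1 − 0.72 = 0.28

0.28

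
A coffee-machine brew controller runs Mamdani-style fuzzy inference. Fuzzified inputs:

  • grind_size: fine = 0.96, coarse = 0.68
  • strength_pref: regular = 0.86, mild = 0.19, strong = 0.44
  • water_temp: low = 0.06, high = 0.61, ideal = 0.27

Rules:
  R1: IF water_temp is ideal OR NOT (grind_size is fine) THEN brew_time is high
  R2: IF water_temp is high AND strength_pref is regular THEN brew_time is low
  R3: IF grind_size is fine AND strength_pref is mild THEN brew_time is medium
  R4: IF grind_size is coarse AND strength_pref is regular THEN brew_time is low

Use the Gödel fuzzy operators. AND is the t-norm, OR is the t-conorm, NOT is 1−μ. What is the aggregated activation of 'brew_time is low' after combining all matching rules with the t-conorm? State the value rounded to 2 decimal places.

0.68

R1: ideal=0.27, ¬fine=1−0.96=0.04; OR[max(a, b)] → w = 0.27
R2: high=0.61, regular=0.86; AND[min(a, b)] → w = 0.61
R3: fine=0.96, mild=0.19; AND[min(a, b)] → w = 0.19
R4: coarse=0.68, regular=0.86; AND[min(a, b)] → w = 0.68
Rules with consequent 'low': {R2, R4} → strengths 0.61, 0.68
Aggregate via t-conorm [max(a, b)]: 0.68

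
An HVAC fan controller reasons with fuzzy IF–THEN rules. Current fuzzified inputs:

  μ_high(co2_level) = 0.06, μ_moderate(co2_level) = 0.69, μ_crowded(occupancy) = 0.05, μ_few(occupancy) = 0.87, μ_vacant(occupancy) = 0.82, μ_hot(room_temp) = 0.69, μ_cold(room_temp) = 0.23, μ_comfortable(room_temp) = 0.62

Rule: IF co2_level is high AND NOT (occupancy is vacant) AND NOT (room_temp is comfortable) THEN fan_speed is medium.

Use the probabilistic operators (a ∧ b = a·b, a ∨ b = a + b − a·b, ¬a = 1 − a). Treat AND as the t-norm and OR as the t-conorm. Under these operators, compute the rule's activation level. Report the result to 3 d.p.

firing strength: high=0.06, ¬vacant=1−0.82=0.18, ¬comfortable=1−0.62=0.38; AND[a·b] → w = 0.0041

0.004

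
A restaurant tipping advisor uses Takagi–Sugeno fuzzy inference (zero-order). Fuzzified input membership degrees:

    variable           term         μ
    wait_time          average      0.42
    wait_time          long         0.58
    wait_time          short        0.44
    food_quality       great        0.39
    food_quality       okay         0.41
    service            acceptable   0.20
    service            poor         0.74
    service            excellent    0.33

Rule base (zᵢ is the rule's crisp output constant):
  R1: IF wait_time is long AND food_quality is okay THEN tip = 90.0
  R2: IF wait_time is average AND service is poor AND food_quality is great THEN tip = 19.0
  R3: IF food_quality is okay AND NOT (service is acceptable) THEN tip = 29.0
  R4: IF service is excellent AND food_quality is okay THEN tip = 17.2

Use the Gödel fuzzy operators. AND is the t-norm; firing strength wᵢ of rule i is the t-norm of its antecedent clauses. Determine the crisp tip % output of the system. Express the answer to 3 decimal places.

R1 (z=90.0): long=0.58, okay=0.41; AND[min(a, b)] → w = 0.41
R2 (z=19.0): average=0.42, poor=0.74, great=0.39; AND[min(a, b)] → w = 0.39
R3 (z=29.0): okay=0.41, ¬acceptable=1−0.20=0.80; AND[min(a, b)] → w = 0.41
R4 (z=17.2): excellent=0.33, okay=0.41; AND[min(a, b)] → w = 0.33
Weighted average = (0.41·90.0 + 0.39·19.0 + 0.41·29.0 + 0.33·17.2) / (0.41 + 0.39 + 0.41 + 0.33)
  = 61.8760 / 1.5400 = 40.179

40.179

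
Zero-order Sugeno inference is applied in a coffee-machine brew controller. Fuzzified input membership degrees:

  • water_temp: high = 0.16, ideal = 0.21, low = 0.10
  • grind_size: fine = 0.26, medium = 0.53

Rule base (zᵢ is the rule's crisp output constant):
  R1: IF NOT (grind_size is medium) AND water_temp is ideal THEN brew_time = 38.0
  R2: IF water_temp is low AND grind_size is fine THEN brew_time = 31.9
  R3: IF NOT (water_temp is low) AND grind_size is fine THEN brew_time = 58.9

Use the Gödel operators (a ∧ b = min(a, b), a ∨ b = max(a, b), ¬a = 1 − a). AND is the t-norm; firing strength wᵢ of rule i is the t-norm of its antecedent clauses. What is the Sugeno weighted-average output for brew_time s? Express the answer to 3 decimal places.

46.463

R1 (z=38.0): ¬medium=1−0.53=0.47, ideal=0.21; AND[min(a, b)] → w = 0.21
R2 (z=31.9): low=0.10, fine=0.26; AND[min(a, b)] → w = 0.10
R3 (z=58.9): ¬low=1−0.10=0.90, fine=0.26; AND[min(a, b)] → w = 0.26
Weighted average = (0.21·38.0 + 0.10·31.9 + 0.26·58.9) / (0.21 + 0.10 + 0.26)
  = 26.4840 / 0.5700 = 46.463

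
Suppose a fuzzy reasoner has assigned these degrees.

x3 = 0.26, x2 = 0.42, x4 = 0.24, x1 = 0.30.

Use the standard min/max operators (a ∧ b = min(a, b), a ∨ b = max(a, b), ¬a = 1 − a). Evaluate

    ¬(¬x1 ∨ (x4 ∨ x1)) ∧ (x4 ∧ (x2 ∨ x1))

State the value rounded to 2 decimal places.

0.24

¬x1 = 1 − 0.30 = 0.70
x4 ∨ x1 = max(a, b) on (0.24, 0.30) = 0.30
¬x1 ∨ (x4 ∨ x1) = max(a, b) on (0.70, 0.30) = 0.70
¬(¬x1 ∨ (x4 ∨ x1)) = 1 − 0.70 = 0.30
x2 ∨ x1 = max(a, b) on (0.42, 0.30) = 0.42
x4 ∧ (x2 ∨ x1) = min(a, b) on (0.24, 0.42) = 0.24
¬(¬x1 ∨ (x4 ∨ x1)) ∧ (x4 ∧ (x2 ∨ x1)) = min(a, b) on (0.30, 0.24) = 0.24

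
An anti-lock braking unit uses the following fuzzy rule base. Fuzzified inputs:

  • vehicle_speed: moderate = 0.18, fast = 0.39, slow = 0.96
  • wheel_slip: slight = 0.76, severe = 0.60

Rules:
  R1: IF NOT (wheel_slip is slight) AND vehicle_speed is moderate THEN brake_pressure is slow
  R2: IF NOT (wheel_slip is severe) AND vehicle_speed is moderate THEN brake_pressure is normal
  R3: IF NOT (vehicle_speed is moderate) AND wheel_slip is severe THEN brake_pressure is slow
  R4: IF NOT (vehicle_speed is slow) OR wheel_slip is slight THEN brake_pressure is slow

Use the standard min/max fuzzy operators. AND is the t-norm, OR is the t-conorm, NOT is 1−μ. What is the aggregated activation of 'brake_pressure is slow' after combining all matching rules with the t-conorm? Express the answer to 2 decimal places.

0.76

R1: ¬slight=1−0.76=0.24, moderate=0.18; AND[min(a, b)] → w = 0.18
R2: ¬severe=1−0.60=0.40, moderate=0.18; AND[min(a, b)] → w = 0.18
R3: ¬moderate=1−0.18=0.82, severe=0.60; AND[min(a, b)] → w = 0.60
R4: ¬slow=1−0.96=0.04, slight=0.76; OR[max(a, b)] → w = 0.76
Rules with consequent 'slow': {R1, R3, R4} → strengths 0.18, 0.60, 0.76
Aggregate via t-conorm [max(a, b)]: 0.76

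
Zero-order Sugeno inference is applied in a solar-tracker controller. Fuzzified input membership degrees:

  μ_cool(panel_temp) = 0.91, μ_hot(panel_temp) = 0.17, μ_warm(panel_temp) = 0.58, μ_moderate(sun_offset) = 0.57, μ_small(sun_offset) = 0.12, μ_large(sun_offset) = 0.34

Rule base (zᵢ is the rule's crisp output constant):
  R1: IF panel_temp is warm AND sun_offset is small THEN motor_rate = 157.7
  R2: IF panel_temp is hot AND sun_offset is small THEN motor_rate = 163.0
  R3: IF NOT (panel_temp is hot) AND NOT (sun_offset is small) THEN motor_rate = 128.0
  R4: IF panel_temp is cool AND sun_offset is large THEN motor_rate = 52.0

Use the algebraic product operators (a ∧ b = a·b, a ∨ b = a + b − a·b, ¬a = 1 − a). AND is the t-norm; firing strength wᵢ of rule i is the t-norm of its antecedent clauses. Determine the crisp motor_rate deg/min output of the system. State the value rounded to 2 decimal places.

R1 (z=157.7): warm=0.58, small=0.12; AND[a·b] → w = 0.0696
R2 (z=163.0): hot=0.17, small=0.12; AND[a·b] → w = 0.0204
R3 (z=128.0): ¬hot=1−0.17=0.83, ¬small=1−0.12=0.88; AND[a·b] → w = 0.7304
R4 (z=52.0): cool=0.91, large=0.34; AND[a·b] → w = 0.3094
Weighted average = (0.0696·157.7 + 0.0204·163.0 + 0.7304·128.0 + 0.3094·52.0) / (0.0696 + 0.0204 + 0.7304 + 0.3094)
  = 123.8811 / 1.1298 = 109.65

109.65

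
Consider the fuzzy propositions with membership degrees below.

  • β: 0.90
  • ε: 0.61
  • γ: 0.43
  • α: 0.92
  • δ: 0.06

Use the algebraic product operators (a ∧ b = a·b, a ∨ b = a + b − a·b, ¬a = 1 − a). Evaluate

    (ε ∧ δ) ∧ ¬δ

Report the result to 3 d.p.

ε ∧ δ = a·b on (0.6100, 0.0600) = 0.0366
¬δ = 1 − 0.0600 = 0.9400
(ε ∧ δ) ∧ ¬δ = a·b on (0.0366, 0.9400) = 0.0344

0.034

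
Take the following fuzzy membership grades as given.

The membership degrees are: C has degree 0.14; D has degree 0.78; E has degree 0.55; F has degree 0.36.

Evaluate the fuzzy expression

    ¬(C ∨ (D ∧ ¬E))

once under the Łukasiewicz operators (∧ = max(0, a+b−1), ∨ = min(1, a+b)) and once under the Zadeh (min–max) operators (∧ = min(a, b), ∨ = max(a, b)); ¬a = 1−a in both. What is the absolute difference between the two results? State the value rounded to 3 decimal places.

Under Łukasiewicz:
  ¬E = 1 − 0.55 = 0.45
  D ∧ ¬E = max(0, a+b−1) on (0.78, 0.45) = 0.23
  C ∨ (D ∧ ¬E) = min(1, a+b) on (0.14, 0.23) = 0.37
  ¬(C ∨ (D ∧ ¬E)) = 1 − 0.37 = 0.63
  → value = 0.6300
Under Zadeh (min–max):
  ¬E = 1 − 0.55 = 0.45
  D ∧ ¬E = min(a, b) on (0.78, 0.45) = 0.45
  C ∨ (D ∧ ¬E) = max(a, b) on (0.14, 0.45) = 0.45
  ¬(C ∨ (D ∧ ¬E)) = 1 − 0.45 = 0.55
  → value = 0.5500
|0.6300 − 0.5500| = 0.080

0.080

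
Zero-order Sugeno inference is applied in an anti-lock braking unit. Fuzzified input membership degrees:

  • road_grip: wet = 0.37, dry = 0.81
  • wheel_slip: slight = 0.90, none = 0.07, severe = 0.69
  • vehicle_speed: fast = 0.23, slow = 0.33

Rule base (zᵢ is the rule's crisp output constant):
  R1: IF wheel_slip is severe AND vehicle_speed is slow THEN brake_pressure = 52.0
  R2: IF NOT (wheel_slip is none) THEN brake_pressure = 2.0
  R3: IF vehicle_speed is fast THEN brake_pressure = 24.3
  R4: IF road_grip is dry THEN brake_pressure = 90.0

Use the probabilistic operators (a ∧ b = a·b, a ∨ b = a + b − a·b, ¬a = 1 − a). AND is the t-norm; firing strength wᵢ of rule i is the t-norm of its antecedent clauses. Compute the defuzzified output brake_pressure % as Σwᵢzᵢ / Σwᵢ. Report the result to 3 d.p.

R1 (z=52.0): severe=0.69, slow=0.33; AND[a·b] → w = 0.2277
R2 (z=2.0): ¬none=1−0.07=0.93 → w = 0.9300
R3 (z=24.3): fast=0.23 → w = 0.2300
R4 (z=90.0): dry=0.81 → w = 0.8100
Weighted average = (0.2277·52.0 + 0.9300·2.0 + 0.2300·24.3 + 0.8100·90.0) / (0.2277 + 0.9300 + 0.2300 + 0.8100)
  = 92.1894 / 2.1977 = 41.948

41.948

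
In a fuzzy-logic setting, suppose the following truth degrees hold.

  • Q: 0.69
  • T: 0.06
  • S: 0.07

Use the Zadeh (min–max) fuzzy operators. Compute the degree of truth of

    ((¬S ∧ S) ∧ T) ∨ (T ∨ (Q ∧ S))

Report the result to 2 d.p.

0.07

¬S = 1 − 0.07 = 0.93
¬S ∧ S = min(a, b) on (0.93, 0.07) = 0.07
(¬S ∧ S) ∧ T = min(a, b) on (0.07, 0.06) = 0.06
Q ∧ S = min(a, b) on (0.69, 0.07) = 0.07
T ∨ (Q ∧ S) = max(a, b) on (0.06, 0.07) = 0.07
((¬S ∧ S) ∧ T) ∨ (T ∨ (Q ∧ S)) = max(a, b) on (0.06, 0.07) = 0.07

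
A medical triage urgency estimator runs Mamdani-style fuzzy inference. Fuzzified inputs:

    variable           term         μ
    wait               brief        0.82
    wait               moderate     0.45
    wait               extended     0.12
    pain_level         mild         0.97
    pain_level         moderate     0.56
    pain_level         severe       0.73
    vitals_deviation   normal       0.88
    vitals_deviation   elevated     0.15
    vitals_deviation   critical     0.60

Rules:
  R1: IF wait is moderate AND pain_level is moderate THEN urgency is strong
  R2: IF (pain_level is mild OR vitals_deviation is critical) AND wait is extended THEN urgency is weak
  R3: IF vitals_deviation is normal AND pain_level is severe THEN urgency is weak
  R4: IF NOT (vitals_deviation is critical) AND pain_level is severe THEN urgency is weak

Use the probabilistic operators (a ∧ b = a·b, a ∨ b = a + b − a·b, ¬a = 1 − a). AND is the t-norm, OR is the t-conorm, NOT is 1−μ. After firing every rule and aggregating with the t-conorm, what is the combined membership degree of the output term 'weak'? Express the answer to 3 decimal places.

R1: moderate=0.45, moderate=0.56; AND[a·b] → w = 0.2520
R2: (mild=0.97 OR critical=0.60) = 0.9880; AND[a·b] with extended=0.12 → w = 0.1186
R3: normal=0.88, severe=0.73; AND[a·b] → w = 0.6424
R4: ¬critical=1−0.60=0.40, severe=0.73; AND[a·b] → w = 0.2920
Rules with consequent 'weak': {R2, R3, R4} → strengths 0.1186, 0.6424, 0.2920
Aggregate via t-conorm [a + b − a·b]: 0.7768

0.777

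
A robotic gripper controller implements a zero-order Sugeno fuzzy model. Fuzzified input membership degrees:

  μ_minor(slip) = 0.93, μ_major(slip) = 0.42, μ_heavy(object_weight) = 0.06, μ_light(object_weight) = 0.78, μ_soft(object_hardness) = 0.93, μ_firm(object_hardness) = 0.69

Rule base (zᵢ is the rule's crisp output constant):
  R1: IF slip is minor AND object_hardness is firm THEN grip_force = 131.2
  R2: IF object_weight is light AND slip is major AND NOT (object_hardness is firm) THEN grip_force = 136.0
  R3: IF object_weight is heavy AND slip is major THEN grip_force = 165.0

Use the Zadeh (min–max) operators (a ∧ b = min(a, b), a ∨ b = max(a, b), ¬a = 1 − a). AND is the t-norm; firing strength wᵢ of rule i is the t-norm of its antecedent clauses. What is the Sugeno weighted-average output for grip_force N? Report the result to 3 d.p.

134.517

R1 (z=131.2): minor=0.93, firm=0.69; AND[min(a, b)] → w = 0.69
R2 (z=136.0): light=0.78, major=0.42, ¬firm=1−0.69=0.31; AND[min(a, b)] → w = 0.31
R3 (z=165.0): heavy=0.06, major=0.42; AND[min(a, b)] → w = 0.06
Weighted average = (0.69·131.2 + 0.31·136.0 + 0.06·165.0) / (0.69 + 0.31 + 0.06)
  = 142.5880 / 1.0600 = 134.517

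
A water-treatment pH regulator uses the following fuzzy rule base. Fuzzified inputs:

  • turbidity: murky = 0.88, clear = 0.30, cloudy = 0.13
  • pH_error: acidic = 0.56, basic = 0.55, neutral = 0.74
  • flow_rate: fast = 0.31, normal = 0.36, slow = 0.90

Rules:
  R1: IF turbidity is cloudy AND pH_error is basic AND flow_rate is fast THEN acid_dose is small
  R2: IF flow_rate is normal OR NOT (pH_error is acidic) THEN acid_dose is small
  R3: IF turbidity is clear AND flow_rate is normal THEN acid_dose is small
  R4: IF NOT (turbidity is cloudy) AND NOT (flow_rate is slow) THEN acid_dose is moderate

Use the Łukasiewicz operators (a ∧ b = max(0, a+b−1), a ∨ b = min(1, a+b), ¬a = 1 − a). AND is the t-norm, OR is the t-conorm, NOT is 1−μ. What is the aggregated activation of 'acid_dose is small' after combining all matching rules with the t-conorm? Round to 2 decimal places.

0.80

R1: cloudy=0.13, basic=0.55, fast=0.31; AND[max(0, a+b−1)] → w = 0.00
R2: normal=0.36, ¬acidic=1−0.56=0.44; OR[min(1, a+b)] → w = 0.80
R3: clear=0.30, normal=0.36; AND[max(0, a+b−1)] → w = 0.00
R4: ¬cloudy=1−0.13=0.87, ¬slow=1−0.90=0.10; AND[max(0, a+b−1)] → w = 0.00
Rules with consequent 'small': {R1, R2, R3} → strengths 0.00, 0.80, 0.00
Aggregate via t-conorm [min(1, a+b)]: 0.80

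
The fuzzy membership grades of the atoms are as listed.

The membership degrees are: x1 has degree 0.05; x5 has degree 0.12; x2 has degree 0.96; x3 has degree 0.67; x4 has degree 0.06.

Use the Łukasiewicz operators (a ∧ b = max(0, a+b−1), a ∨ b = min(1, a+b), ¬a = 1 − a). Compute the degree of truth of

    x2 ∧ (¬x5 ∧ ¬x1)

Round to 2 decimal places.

0.79

¬x5 = 1 − 0.12 = 0.88
¬x1 = 1 − 0.05 = 0.95
¬x5 ∧ ¬x1 = max(0, a+b−1) on (0.88, 0.95) = 0.83
x2 ∧ (¬x5 ∧ ¬x1) = max(0, a+b−1) on (0.96, 0.83) = 0.79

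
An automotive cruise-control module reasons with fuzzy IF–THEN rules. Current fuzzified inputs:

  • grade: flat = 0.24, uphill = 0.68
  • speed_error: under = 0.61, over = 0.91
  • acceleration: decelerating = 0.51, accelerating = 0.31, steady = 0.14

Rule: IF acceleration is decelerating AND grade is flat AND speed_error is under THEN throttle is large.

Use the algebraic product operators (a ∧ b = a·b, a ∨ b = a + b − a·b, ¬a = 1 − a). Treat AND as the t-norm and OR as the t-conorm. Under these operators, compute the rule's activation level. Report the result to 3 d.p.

0.075

firing strength: decelerating=0.51, flat=0.24, under=0.61; AND[a·b] → w = 0.0747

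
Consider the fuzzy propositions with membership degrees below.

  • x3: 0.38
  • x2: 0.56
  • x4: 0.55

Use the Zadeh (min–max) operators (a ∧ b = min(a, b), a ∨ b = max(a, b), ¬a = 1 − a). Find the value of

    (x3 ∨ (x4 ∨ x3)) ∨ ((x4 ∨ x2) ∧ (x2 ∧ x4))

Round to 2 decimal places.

0.55

x4 ∨ x3 = max(a, b) on (0.55, 0.38) = 0.55
x3 ∨ (x4 ∨ x3) = max(a, b) on (0.38, 0.55) = 0.55
x4 ∨ x2 = max(a, b) on (0.55, 0.56) = 0.56
x2 ∧ x4 = min(a, b) on (0.56, 0.55) = 0.55
(x4 ∨ x2) ∧ (x2 ∧ x4) = min(a, b) on (0.56, 0.55) = 0.55
(x3 ∨ (x4 ∨ x3)) ∨ ((x4 ∨ x2) ∧ (x2 ∧ x4)) = max(a, b) on (0.55, 0.55) = 0.55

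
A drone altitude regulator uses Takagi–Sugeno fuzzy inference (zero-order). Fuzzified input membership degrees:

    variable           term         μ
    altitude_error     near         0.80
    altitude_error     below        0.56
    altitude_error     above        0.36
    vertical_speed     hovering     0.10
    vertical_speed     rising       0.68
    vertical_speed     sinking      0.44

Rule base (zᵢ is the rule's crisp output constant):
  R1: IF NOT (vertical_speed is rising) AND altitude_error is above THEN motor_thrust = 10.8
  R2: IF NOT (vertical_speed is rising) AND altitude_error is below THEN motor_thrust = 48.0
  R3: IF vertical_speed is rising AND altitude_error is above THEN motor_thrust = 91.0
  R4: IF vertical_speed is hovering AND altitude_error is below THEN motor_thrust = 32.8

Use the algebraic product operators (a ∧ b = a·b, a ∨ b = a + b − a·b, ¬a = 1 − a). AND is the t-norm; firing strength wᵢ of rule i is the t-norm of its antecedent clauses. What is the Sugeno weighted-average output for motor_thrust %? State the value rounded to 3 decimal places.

R1 (z=10.8): ¬rising=1−0.68=0.32, above=0.36; AND[a·b] → w = 0.1152
R2 (z=48.0): ¬rising=1−0.68=0.32, below=0.56; AND[a·b] → w = 0.1792
R3 (z=91.0): rising=0.68, above=0.36; AND[a·b] → w = 0.2448
R4 (z=32.8): hovering=0.10, below=0.56; AND[a·b] → w = 0.0560
Weighted average = (0.1152·10.8 + 0.1792·48.0 + 0.2448·91.0 + 0.0560·32.8) / (0.1152 + 0.1792 + 0.2448 + 0.0560)
  = 33.9594 / 0.5952 = 57.055

57.055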